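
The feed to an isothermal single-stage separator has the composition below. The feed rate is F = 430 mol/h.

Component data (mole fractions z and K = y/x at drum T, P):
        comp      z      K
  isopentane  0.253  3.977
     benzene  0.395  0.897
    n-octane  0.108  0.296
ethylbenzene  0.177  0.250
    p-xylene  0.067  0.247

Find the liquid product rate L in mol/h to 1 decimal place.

L = 290.3 mol/h

Material balance + equilibrium reduce to Σ zᵢ(Kᵢ−1)/(1+ψ(Kᵢ−1)) = 0.
Check two-phase: ΣzᵢKᵢ = 1.453 > 1 and Σzᵢ/Kᵢ = 1.848 > 1, so g(0) = 0.453 > 0 and g(1) = -0.848 < 0.
Newton–Raphson from ψ = 0.54:
  ψ = 0.540: g = -0.1850, g' = -0.863 → ψ = 0.326
  ψ = 0.326: g = -0.0007, g' = -0.914 → ψ = 0.325
Converged at ψ = 0.325.
Then V = ψ·F = 0.3248·430 = 139.7 mol/h and L = F − V = 290.3 mol/h.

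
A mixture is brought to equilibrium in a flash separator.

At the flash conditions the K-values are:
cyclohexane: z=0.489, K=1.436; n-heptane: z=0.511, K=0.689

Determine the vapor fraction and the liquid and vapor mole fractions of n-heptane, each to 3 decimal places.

ψ = 0.400, x_n-heptane = 0.584, y_n-heptane = 0.402

Rachford–Rice: g(ψ) = Σ zᵢ(Kᵢ−1)/(1+ψ(Kᵢ−1)) = 0.
Check two-phase: ΣzᵢKᵢ = 1.054 > 1 and Σzᵢ/Kᵢ = 1.082 > 1, so g(0) = 0.054 > 0 and g(1) = -0.082 < 0.
Newton iteration, ψ⁰ = 0.5:
  ψ = 0.500: g = -0.0131, g' = -0.132 → ψ = 0.400
Converged at ψ = 0.400.
Compositions from xᵢ = zᵢ/(1+ψ(Kᵢ−1)), yᵢ = Kᵢxᵢ:
  cyclohexane: x = 0.416, y = 0.598
  n-heptane: x = 0.584, y = 0.402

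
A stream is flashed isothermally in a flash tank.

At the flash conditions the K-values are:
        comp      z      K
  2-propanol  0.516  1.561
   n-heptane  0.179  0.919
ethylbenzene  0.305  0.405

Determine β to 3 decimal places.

Rachford–Rice: g(β) = Σ zᵢ(Kᵢ−1)/(1+β(Kᵢ−1)) = 0.
g(0) = ΣzᵢKᵢ − 1 = 0.094 and g(1) = 1 − Σzᵢ/Kᵢ = -0.278, so a root lies in (0, 1).
Newton iteration, β⁰ = 0.5:
  β = 0.500: g = -0.0474, g' = -0.319 → β = 0.352
  β = 0.352: g = -0.0026, g' = -0.287 → β = 0.342
Converged at β = 0.342.

β = 0.342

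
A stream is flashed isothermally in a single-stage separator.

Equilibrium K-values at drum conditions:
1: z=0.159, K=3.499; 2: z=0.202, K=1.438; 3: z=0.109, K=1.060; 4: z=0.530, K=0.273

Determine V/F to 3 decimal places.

V/F = 0.094

Rachford–Rice: g(V/F) = Σ zᵢ(Kᵢ−1)/(1+V/F(Kᵢ−1)) = 0.
Feasibility: ΣzᵢKᵢ = 1.107, Σzᵢ/Kᵢ = 2.230 — both > 1, two phases present.
Newton–Raphson from V/F = 0.47:
  V/F = 0.470: g = -0.3228, g' = -0.883 → V/F = 0.105
  V/F = 0.105: g = -0.0109, g' = -0.988 → V/F = 0.094
Converged at V/F = 0.094.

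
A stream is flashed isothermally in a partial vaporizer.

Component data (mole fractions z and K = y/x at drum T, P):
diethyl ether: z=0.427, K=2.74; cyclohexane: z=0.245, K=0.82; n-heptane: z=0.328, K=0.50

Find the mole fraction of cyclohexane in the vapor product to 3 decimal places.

Material balance + equilibrium reduce to Σ zᵢ(Kᵢ−1)/(1+ψ(Kᵢ−1)) = 0.
Check two-phase: ΣzᵢKᵢ = 1.535 > 1 and Σzᵢ/Kᵢ = 1.111 > 1, so g(0) = 0.535 > 0 and g(1) = -0.111 < 0.
Newton iteration, ψ⁰ = 0.37:
  ψ = 0.370: g = 0.2035, g' = -0.611 → ψ = 0.703
  ψ = 0.703: g = 0.0308, g' = -0.467 → ψ = 0.769
Converged at ψ = 0.769.
Compositions from xᵢ = zᵢ/(1+ψ(Kᵢ−1)), yᵢ = Kᵢxᵢ:
  diethyl ether: x = 0.183, y = 0.500
  cyclohexane: x = 0.284, y = 0.233
  n-heptane: x = 0.533, y = 0.267

y_cyclohexane = 0.233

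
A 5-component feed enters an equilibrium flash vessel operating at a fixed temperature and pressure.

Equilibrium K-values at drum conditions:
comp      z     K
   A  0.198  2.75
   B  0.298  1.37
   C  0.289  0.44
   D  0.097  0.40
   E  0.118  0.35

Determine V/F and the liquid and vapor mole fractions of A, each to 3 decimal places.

V/F = 0.239, x_A = 0.140, y_A = 0.384

Newton iteration, V/F⁰ = 0.66:
  V/F = 0.660: g = -0.2380, g' = -0.634 → V/F = 0.284
  V/F = 0.284: g = -0.0256, g' = -0.558 → V/F = 0.238
  V/F = 0.238: g = 0.0004, g' = -0.574 → V/F = 0.239
Converged at V/F = 0.239.
Compositions from xᵢ = zᵢ/(1+V/F(Kᵢ−1)), yᵢ = Kᵢxᵢ:
  A: x = 0.140, y = 0.384
  B: x = 0.274, y = 0.375
  C: x = 0.334, y = 0.147
  D: x = 0.113, y = 0.045
  E: x = 0.140, y = 0.049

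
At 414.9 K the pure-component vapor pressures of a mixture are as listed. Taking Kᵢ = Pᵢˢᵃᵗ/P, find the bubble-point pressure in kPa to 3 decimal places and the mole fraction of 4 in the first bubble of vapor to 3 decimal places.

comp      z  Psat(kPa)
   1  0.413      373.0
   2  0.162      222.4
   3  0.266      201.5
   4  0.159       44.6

Pbub = 250.768 kPa, y_4 = 0.028

At the bubble point ψ → 0, so ΣzᵢKᵢ = 1 with Kᵢ = Pᵢˢᵃᵗ/P ⇒ P = ΣzᵢPᵢˢᵃᵗ.
P = 0.413·373.0 + 0.162·222.4 + 0.266·201.5 + 0.159·44.6 = 250.768 kPa
yᵢ = zᵢPᵢˢᵃᵗ/P ⇒ y_4 = 0.159·44.6/250.768 = 0.028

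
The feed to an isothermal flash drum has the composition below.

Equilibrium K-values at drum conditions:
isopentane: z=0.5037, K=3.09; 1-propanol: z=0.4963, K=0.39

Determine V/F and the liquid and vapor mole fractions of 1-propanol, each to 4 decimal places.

Rachford–Rice: g(V/F) = Σ zᵢ(Kᵢ−1)/(1+V/F(Kᵢ−1)) = 0.
g(0) = ΣzᵢKᵢ − 1 = 0.7500 and g(1) = 1 − Σzᵢ/Kᵢ = -0.4356, so a root lies in (0, 1).
Binary case is linear: z₁(K₁−1)(1+V/F(K₂−1)) + z₂(K₂−1)(1+V/F(K₁−1)) = 0
⇒ V/F = [z₁(K₁−1)+z₂(K₂−1)] / [−(K₁−1)(K₂−1)] = 0.74999/1.27490 = 0.5883
Compositions from xᵢ = zᵢ/(1+V/F(Kᵢ−1)), yᵢ = Kᵢxᵢ:
  isopentane: x = 0.2259, y = 0.6981
  1-propanol: x = 0.7741, y = 0.3019

V/F = 0.5883, x_1-propanol = 0.7741, y_1-propanol = 0.3019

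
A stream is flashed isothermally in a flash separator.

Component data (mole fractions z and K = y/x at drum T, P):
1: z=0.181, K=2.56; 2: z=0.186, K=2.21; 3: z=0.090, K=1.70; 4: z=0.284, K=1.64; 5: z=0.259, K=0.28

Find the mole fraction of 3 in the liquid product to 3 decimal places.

Iterate (Newton) starting at ψ = 0.5:
  ψ = 0.500: g = 0.1918, g' = -0.663 → ψ = 0.789
  ψ = 0.789: g = -0.0288, g' = -0.949 → ψ = 0.759
  ψ = 0.759: g = -0.0009, g' = -0.890 → ψ = 0.758
Converged at ψ = 0.758.
Compositions from xᵢ = zᵢ/(1+ψ(Kᵢ−1)), yᵢ = Kᵢxᵢ:
  1: x = 0.083, y = 0.212
  2: x = 0.097, y = 0.214
  3: x = 0.059, y = 0.100
  4: x = 0.191, y = 0.314
  5: x = 0.570, y = 0.160

x_3 = 0.059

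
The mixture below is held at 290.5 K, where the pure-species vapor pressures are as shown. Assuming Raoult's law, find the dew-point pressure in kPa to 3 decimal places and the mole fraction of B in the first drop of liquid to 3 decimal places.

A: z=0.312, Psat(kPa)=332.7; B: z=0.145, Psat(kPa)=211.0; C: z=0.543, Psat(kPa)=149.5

At the dew point ψ → 1, so Σzᵢ/Kᵢ = 1 with Kᵢ = Pᵢˢᵃᵗ/P ⇒ 1/P = Σzᵢ/Pᵢˢᵃᵗ.
1/P = 0.312/332.7 + 0.145/211.0 + 0.543/149.5 = 0.005257 ⇒ P = 190.219 kPa
xᵢ = zᵢP/Pᵢˢᵃᵗ ⇒ x_B = 0.145·190.219/211.0 = 0.131

Pdew = 190.219 kPa, x_B = 0.131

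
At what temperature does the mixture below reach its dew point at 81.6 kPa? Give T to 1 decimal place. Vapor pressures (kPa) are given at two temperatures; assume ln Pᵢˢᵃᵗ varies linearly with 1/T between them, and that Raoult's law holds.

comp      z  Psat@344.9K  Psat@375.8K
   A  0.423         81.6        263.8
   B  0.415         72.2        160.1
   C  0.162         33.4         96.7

Dew-point temperature: Σzᵢ·P/Pᵢˢᵃᵗ(T) = 1. Interpolate ln Pᵢˢᵃᵗ = aᵢ + bᵢ/T.
  T = 344.9 K: ΣzᵢP/Pᵢˢᵃᵗ = 1.2878
  T = 375.8 K: ΣzᵢP/Pᵢˢᵃᵗ = 0.4791
  T = 360.4 K: ΣzᵢP/Pᵢˢᵃᵗ = 0.7652
  T = 352.6 K: ΣzᵢP/Pᵢˢᵃᵗ = 0.9878
  T = 348.8 K: ΣzᵢP/Pᵢˢᵃᵗ = 1.1240
  T = 350.7 K: ΣzᵢP/Pᵢˢᵃᵗ = 1.0533
Interpolating between 350.7 K and 352.6 K gives T ≈ 352.2 K.

T = 352.2 K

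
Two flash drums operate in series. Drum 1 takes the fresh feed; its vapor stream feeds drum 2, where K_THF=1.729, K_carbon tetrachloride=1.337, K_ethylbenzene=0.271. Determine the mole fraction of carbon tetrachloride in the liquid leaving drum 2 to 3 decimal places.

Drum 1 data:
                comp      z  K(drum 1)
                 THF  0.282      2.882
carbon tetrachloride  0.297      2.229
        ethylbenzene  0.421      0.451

x_carbon tetrachloride (drum 2) = 0.309

Drum 1:
Rachford–Rice: g(ψ₁) = Σ zᵢ(Kᵢ−1)/(1+ψ₁(Kᵢ−1)) = 0.
Check two-phase: ΣzᵢKᵢ = 1.665 > 1 and Σzᵢ/Kᵢ = 1.165 > 1, so g(0) = 0.665 > 0 and g(1) = -0.165 < 0.
Iterate (Newton) starting at ψ₁ = 0.45:
  ψ₁ = 0.450: g = 0.2154, g' = -0.703 → ψ₁ = 0.757
  ψ₁ = 0.757: g = 0.0127, g' = -0.662 → ψ₁ = 0.776
Converged at ψ₁ = 0.776.
Drum-1 compositions:
  THF: x = 0.115, y = 0.330
  carbon tetrachloride: x = 0.152, y = 0.339
  ethylbenzene: x = 0.733, y = 0.331
Drum-2 feed = drum-1 vapor: z₂ = (0.3304, 0.3389, 0.3307).
Drum 2:
Let ψ₂ = V/F and solve Σ zᵢ(Kᵢ−1)/(1+ψ₂(Kᵢ−1)) = 0.
g(0) = ΣzᵢKᵢ − 1 = 0.114 and g(1) = 1 − Σzᵢ/Kᵢ = -0.665, so a root lies in (0, 1).
Iterate (Newton) starting at ψ₂ = 0.5:
  ψ₂ = 0.500: g = -0.1051, g' = -0.558 → ψ₂ = 0.311
  ψ₂ = 0.311: g = -0.0123, g' = -0.442 → ψ₂ = 0.284
  ψ₂ = 0.284: g = -0.0001, g' = -0.432 → ψ₂ = 0.283
Converged at ψ₂ = 0.283.
  THF: x = 0.274, y = 0.473
  carbon tetrachloride: x = 0.309, y = 0.414
  ethylbenzene: x = 0.417, y = 0.113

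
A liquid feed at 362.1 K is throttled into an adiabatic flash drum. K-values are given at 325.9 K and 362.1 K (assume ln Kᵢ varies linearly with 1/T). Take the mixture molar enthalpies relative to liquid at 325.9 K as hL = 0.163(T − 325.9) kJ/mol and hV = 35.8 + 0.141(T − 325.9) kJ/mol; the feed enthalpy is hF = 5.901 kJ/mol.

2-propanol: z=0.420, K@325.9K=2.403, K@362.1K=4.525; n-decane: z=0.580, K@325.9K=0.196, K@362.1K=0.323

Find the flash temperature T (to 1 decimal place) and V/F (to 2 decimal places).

Adiabatic flash: solve Rachford–Rice at each trial T, then check hF = ψ·hV(T) + (1−ψ)·hL(T).
  T = 325.9 K: K = (2.403, 0.196), RR gives ψ = 0.109, H_out = 3.902 kJ/mol
  T = 362.1 K: K = (4.525, 0.323), RR gives ψ = 0.456, H_out = 21.857 kJ/mol
  T = 344.0 K: K = (3.353, 0.255), RR gives ψ = 0.317, H_out = 14.180 kJ/mol
  T = 334.9 K: K = (2.849, 0.224), RR gives ψ = 0.228, H_out = 9.570 kJ/mol
  T = 330.4 K: K = (2.619, 0.210), RR gives ψ = 0.173, H_out = 6.922 kJ/mol
  T = 328.1 K: K = (2.507, 0.203), RR gives ψ = 0.142, H_out = 5.433 kJ/mol
Linear interpolation between T = 328.1 (H_out = 5.433) and T = 330.4 (H_out = 6.922) on hF = 5.901 gives T ≈ 328.8 K, at which ψ = 0.15.

T = 328.8 K, V/F = 0.15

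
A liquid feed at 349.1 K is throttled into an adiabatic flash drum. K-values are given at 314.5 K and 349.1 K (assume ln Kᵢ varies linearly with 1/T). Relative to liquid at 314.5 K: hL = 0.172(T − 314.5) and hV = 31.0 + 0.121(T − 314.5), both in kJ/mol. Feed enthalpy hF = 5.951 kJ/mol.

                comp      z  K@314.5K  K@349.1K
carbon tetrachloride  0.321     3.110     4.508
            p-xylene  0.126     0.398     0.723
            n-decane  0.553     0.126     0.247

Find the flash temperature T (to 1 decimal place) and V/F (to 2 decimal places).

Adiabatic flash: solve Rachford–Rice at each trial T, then check hF = ψ·hV(T) + (1−ψ)·hL(T).
  T = 314.5 K: K = (3.110, 0.398, 0.126), RR gives ψ = 0.068, H_out = 2.096 kJ/mol
  T = 349.1 K: K = (4.508, 0.723, 0.247), RR gives ψ = 0.282, H_out = 14.187 kJ/mol
  T = 331.8 K: K = (3.781, 0.545, 0.180), RR gives ψ = 0.180, H_out = 8.398 kJ/mol
  T = 323.1 K: K = (3.436, 0.467, 0.151), RR gives ψ = 0.126, H_out = 5.341 kJ/mol
  T = 327.5 K: K = (3.609, 0.505, 0.165), RR gives ψ = 0.154, H_out = 6.908 kJ/mol
  T = 325.3 K: K = (3.522, 0.486, 0.158), RR gives ψ = 0.140, H_out = 6.131 kJ/mol
Linear interpolation between T = 323.1 (H_out = 5.341) and T = 325.3 (H_out = 6.131) on hF = 5.951 gives T ≈ 324.8 K, at which ψ = 0.14.

T = 324.8 K, V/F = 0.14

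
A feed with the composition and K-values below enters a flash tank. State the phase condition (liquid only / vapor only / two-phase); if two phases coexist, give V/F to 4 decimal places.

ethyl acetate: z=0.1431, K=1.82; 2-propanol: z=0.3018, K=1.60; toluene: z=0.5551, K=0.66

ΣzᵢKᵢ = 1.1097; Σzᵢ/Kᵢ = 1.1083.
Both exceed 1, so a two-phase solution exists.
Material balance + equilibrium reduce to Σ zᵢ(Kᵢ−1)/(1+ψ(Kᵢ−1)) = 0.
Newton–Raphson from ψ = 0.5:
  ψ = 0.5000: g = -0.00488, g' = -0.2058 → ψ = 0.4763
  ψ = 0.4763: g = 0.00001, g' = -0.2068 → ψ = 0.4764
Converged at ψ = 0.4764.

two-phase, V/F = 0.4764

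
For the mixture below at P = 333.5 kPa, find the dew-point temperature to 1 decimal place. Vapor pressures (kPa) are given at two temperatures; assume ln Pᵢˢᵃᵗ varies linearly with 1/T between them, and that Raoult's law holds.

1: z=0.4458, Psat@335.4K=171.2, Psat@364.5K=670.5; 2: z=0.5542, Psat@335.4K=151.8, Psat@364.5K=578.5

Dew-point temperature: Σzᵢ·P/Pᵢˢᵃᵗ(T) = 1. Interpolate ln Pᵢˢᵃᵗ = aᵢ + bᵢ/T.
  T = 335.4 K: ΣzᵢP/Pᵢˢᵃᵗ = 2.0860
  T = 364.5 K: ΣzᵢP/Pᵢˢᵃᵗ = 0.5412
  T = 349.9 K: ΣzᵢP/Pᵢˢᵃᵗ = 1.0355
  T = 357.2 K: ΣzᵢP/Pᵢˢᵃᵗ = 0.7437
  T = 353.5 K: ΣzᵢP/Pᵢˢᵃᵗ = 0.8780
  T = 351.7 K: ΣzᵢP/Pᵢˢᵃᵗ = 0.9531
Interpolating between 349.9 K and 351.7 K gives T ≈ 350.7 K.

T = 350.7 K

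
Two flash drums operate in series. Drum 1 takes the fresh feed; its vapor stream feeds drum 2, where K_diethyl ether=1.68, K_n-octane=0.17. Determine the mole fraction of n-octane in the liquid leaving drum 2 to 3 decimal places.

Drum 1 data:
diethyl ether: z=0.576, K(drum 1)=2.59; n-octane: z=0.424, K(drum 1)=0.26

Drum 1:
Let ψ₁ = V/F and solve Σ zᵢ(Kᵢ−1)/(1+ψ₁(Kᵢ−1)) = 0.
g(0) = ΣzᵢKᵢ − 1 = 0.602 and g(1) = 1 − Σzᵢ/Kᵢ = -0.853, so a root lies in (0, 1).
Binary case is linear: z₁(K₁−1)(1+ψ₁(K₂−1)) + z₂(K₂−1)(1+ψ₁(K₁−1)) = 0
⇒ ψ₁ = [z₁(K₁−1)+z₂(K₂−1)] / [−(K₁−1)(K₂−1)] = 0.6021/1.1766 = 0.512
Drum-1 compositions:
  diethyl ether: x = 0.318, y = 0.823
  n-octane: x = 0.682, y = 0.177
Drum-2 feed = drum-1 vapor: z₂ = (0.8226, 0.1774).
Drum 2:
Rachford–Rice: g(ψ₂) = Σ zᵢ(Kᵢ−1)/(1+ψ₂(Kᵢ−1)) = 0.
Feasibility: ΣzᵢKᵢ = 1.412, Σzᵢ/Kᵢ = 1.533 — both > 1, two phases present.
Binary case is linear: z₁(K₁−1)(1+ψ₂(K₂−1)) + z₂(K₂−1)(1+ψ₂(K₁−1)) = 0
⇒ ψ₂ = [z₁(K₁−1)+z₂(K₂−1)] / [−(K₁−1)(K₂−1)] = 0.4121/0.5644 = 0.730
  diethyl ether: x = 0.550, y = 0.923
  n-octane: x = 0.450, y = 0.077

x_n-octane (drum 2) = 0.450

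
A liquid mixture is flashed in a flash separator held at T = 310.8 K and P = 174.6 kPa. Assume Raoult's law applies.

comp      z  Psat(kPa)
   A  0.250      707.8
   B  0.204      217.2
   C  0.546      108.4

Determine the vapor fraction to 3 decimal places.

ψ = 0.710

Raoult's law: Kᵢ = Pᵢˢᵃᵗ/P = Pᵢˢᵃᵗ/174.6.
  K_A = 707.8/174.6 = 4.05384, K_B = 217.2/174.6 = 1.24399, K_C = 108.4/174.6 = 0.62085
Rachford–Rice: g(ψ) = Σ zᵢ(Kᵢ−1)/(1+ψ(Kᵢ−1)) = 0.
g(0) = ΣzᵢKᵢ − 1 = 0.606 and g(1) = 1 − Σzᵢ/Kᵢ = -0.105, so a root lies in (0, 1).
Iterate (Newton) starting at ψ = 0.7:
  ψ = 0.700: g = 0.0040, g' = -0.391 → ψ = 0.710
Converged at ψ = 0.710.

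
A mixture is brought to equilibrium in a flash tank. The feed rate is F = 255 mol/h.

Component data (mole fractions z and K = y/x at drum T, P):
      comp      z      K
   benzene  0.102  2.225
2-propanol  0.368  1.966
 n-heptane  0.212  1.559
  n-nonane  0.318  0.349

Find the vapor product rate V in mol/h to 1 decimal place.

Rachford–Rice: g(V/F) = Σ zᵢ(Kᵢ−1)/(1+V/F(Kᵢ−1)) = 0.
Feasibility: ΣzᵢKᵢ = 1.392, Σzᵢ/Kᵢ = 1.280 — both > 1, two phases present.
Iterate (Newton) starting at V/F = 0.46:
  V/F = 0.460: g = 0.1248, g' = -0.544 → V/F = 0.690
  V/F = 0.690: g = -0.0090, g' = -0.647 → V/F = 0.676
Converged at V/F = 0.676.
Then V = V/F·F = 0.6755·255 = 172.3 mol/h and L = F − V = 82.7 mol/h.

V = 172.3 mol/h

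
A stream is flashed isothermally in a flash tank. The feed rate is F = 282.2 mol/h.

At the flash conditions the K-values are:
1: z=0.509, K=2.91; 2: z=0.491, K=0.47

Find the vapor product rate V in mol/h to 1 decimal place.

Binary case is linear: z₁(K₁−1)(1+V/F(K₂−1)) + z₂(K₂−1)(1+V/F(K₁−1)) = 0
⇒ V/F = [z₁(K₁−1)+z₂(K₂−1)] / [−(K₁−1)(K₂−1)] = 0.7120/1.0123 = 0.703
Then V = V/F·F = 0.7033·282.2 = 198.5 mol/h and L = F − V = 83.7 mol/h.

V = 198.5 mol/h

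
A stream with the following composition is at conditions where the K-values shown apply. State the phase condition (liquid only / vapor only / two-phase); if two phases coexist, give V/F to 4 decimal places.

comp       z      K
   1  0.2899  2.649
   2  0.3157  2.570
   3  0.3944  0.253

two-phase, V/F = 0.5653

ΣzᵢKᵢ = 1.6791; Σzᵢ/Kᵢ = 1.7912.
Both exceed 1, so a two-phase solution exists.
Rachford–Rice: g(ψ) = Σ zᵢ(Kᵢ−1)/(1+ψ(Kᵢ−1)) = 0.
Newton iteration, ψ⁰ = 0.5:
  ψ = 0.5000: g = 0.06943, g' = -1.0417 → ψ = 0.5666
  ψ = 0.5666: g = -0.00143, g' = -1.0903 → ψ = 0.5653
Converged at ψ = 0.5653.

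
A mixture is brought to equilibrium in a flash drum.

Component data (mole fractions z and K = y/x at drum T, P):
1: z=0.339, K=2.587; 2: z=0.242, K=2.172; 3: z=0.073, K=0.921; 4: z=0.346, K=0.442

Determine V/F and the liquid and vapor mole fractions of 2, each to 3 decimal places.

V/F = 0.846, x_2 = 0.121, y_2 = 0.264

Newton iteration, V/F⁰ = 0.68:
  V/F = 0.680: g = 0.0994, g' = -0.581 → V/F = 0.851
  V/F = 0.851: g = -0.0030, g' = -0.629 → V/F = 0.846
Converged at V/F = 0.846.
Compositions from xᵢ = zᵢ/(1+V/F(Kᵢ−1)), yᵢ = Kᵢxᵢ:
  1: x = 0.145, y = 0.374
  2: x = 0.121, y = 0.264
  3: x = 0.078, y = 0.072
  4: x = 0.656, y = 0.290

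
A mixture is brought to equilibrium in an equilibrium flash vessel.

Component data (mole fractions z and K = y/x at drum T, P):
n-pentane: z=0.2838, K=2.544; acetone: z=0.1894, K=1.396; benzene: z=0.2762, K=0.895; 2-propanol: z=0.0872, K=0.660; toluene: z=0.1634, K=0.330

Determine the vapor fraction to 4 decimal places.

Material balance + equilibrium reduce to Σ zᵢ(Kᵢ−1)/(1+ψ(Kᵢ−1)) = 0.
Check two-phase: ΣzᵢKᵢ = 1.3451 > 1 and Σzᵢ/Kᵢ = 1.1831 > 1, so g(0) = 0.3451 > 0 and g(1) = -0.1831 < 0.
Iterate (Newton) starting at ψ = 0.39:
  ψ = 0.3900: g = 0.12584, g' = -0.4370 → ψ = 0.6780
  ψ = 0.6780: g = 0.00286, g' = -0.4468 → ψ = 0.6844
Converged at ψ = 0.6844.

ψ = 0.6844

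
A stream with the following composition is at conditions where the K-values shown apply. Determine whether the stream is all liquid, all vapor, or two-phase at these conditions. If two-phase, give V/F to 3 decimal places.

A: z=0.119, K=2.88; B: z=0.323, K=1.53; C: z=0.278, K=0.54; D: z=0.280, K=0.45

two-phase, V/F = 0.207

ΣzᵢKᵢ = 1.113; Σzᵢ/Kᵢ = 1.389.
Both exceed 1, so a two-phase solution exists.
Newton iteration, ψ⁰ = 0.5:
  ψ = 0.500: g = -0.1278, g' = -0.429 → ψ = 0.202
  ψ = 0.202: g = 0.0026, g' = -0.474 → ψ = 0.207
Converged at ψ = 0.207.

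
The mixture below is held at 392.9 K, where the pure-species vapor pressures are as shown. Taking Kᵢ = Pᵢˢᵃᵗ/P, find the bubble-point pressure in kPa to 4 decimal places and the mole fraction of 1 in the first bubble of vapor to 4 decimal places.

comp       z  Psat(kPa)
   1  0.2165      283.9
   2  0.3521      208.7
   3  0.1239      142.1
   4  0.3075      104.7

At the bubble point ψ → 0, so ΣzᵢKᵢ = 1 with Kᵢ = Pᵢˢᵃᵗ/P ⇒ P = ΣzᵢPᵢˢᵃᵗ.
P = 0.2165·283.9 + 0.3521·208.7 + 0.1239·142.1 + 0.3075·104.7 = 184.7491 kPa
yᵢ = zᵢPᵢˢᵃᵗ/P ⇒ y_1 = 0.2165·283.9/184.7491 = 0.3327

Pbub = 184.7491 kPa, y_1 = 0.3327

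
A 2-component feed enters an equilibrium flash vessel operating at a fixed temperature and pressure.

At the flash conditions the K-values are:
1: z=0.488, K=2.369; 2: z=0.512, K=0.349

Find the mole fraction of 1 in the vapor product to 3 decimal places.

Material balance + equilibrium reduce to Σ zᵢ(Kᵢ−1)/(1+β(Kᵢ−1)) = 0.
Feasibility: ΣzᵢKᵢ = 1.335, Σzᵢ/Kᵢ = 1.673 — both > 1, two phases present.
Iterate (Newton) starting at β = 0.35:
  β = 0.350: g = 0.0200, g' = -0.782 → β = 0.376
Converged at β = 0.376.
Compositions from xᵢ = zᵢ/(1+β(Kᵢ−1)), yᵢ = Kᵢxᵢ:
  1: x = 0.322, y = 0.763
  2: x = 0.678, y = 0.237

y_1 = 0.763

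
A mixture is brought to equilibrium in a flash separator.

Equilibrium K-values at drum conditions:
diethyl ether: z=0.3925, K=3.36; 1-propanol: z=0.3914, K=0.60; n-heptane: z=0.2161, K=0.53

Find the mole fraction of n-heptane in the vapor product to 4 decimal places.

y_n-heptane = 0.1665

Let ψ = V/F and solve Σ zᵢ(Kᵢ−1)/(1+ψ(Kᵢ−1)) = 0.
Check two-phase: ΣzᵢKᵢ = 1.6682 > 1 and Σzᵢ/Kᵢ = 1.1769 > 1, so g(0) = 0.6682 > 0 and g(1) = -0.1769 < 0.
Iterate (Newton) starting at ψ = 0.47:
  ψ = 0.4700: g = 0.11600, g' = -0.6650 → ψ = 0.6444
  ψ = 0.6444: g = 0.01083, g' = -0.5559 → ψ = 0.6639
  ψ = 0.6639: g = 0.00007, g' = -0.5488 → ψ = 0.6640
Converged at ψ = 0.6640.
Compositions from xᵢ = zᵢ/(1+ψ(Kᵢ−1)), yᵢ = Kᵢxᵢ:
  diethyl ether: x = 0.1529, y = 0.5137
  1-propanol: x = 0.5330, y = 0.3198
  n-heptane: x = 0.3141, y = 0.1665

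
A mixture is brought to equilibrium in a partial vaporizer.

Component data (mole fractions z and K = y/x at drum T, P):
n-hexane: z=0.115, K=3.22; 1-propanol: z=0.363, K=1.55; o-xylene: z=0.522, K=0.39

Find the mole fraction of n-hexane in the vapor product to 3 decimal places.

Let ψ = V/F and solve Σ zᵢ(Kᵢ−1)/(1+ψ(Kᵢ−1)) = 0.
g(0) = ΣzᵢKᵢ − 1 = 0.137 and g(1) = 1 − Σzᵢ/Kᵢ = -0.608, so a root lies in (0, 1).
Newton iteration, ψ⁰ = 0.63:
  ψ = 0.630: g = -0.2625, g' = -0.671 → ψ = 0.239
  ψ = 0.239: g = -0.0296, g' = -0.594 → ψ = 0.189
  ψ = 0.189: g = 0.0006, g' = -0.619 → ψ = 0.190
Converged at ψ = 0.190.
Compositions from xᵢ = zᵢ/(1+ψ(Kᵢ−1)), yᵢ = Kᵢxᵢ:
  n-hexane: x = 0.081, y = 0.260
  1-propanol: x = 0.329, y = 0.509
  o-xylene: x = 0.591, y = 0.230

y_n-hexane = 0.260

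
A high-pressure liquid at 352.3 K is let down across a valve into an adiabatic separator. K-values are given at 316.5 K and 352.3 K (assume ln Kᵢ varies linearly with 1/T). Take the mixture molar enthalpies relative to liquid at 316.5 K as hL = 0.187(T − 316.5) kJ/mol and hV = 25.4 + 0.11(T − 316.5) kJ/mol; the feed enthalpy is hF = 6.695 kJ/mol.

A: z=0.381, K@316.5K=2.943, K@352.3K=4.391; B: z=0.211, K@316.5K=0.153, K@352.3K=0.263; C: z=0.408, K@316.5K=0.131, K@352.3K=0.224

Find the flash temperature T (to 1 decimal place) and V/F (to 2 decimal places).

T = 327.1 K, V/F = 0.19

Adiabatic flash: solve Rachford–Rice at each trial T, then check hF = ψ·hV(T) + (1−ψ)·hL(T).
  T = 316.5 K: K = (2.943, 0.153, 0.131), RR gives ψ = 0.124, H_out = 3.141 kJ/mol
  T = 352.3 K: K = (4.391, 0.263, 0.224), RR gives ψ = 0.317, H_out = 13.870 kJ/mol
  T = 334.4 K: K = (3.634, 0.204, 0.174), RR gives ψ = 0.232, H_out = 8.915 kJ/mol
  T = 325.4 K: K = (3.278, 0.177, 0.151), RR gives ψ = 0.182, H_out = 6.158 kJ/mol
  T = 329.9 K: K = (3.453, 0.190, 0.162), RR gives ψ = 0.208, H_out = 7.567 kJ/mol
  T = 327.6 K: K = (3.363, 0.183, 0.157), RR gives ψ = 0.195, H_out = 6.855 kJ/mol
Linear interpolation between T = 325.4 (H_out = 6.158) and T = 327.6 (H_out = 6.855) on hF = 6.695 gives T ≈ 327.1 K, at which ψ = 0.19.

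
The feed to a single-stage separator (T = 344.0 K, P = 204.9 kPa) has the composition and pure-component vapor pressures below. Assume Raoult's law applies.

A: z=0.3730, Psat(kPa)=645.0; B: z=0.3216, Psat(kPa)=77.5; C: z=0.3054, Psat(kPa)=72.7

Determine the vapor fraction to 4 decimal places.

Raoult's law: Kᵢ = Pᵢˢᵃᵗ/P = Pᵢˢᵃᵗ/204.9.
  K_A = 645.0/204.9 = 3.147877, K_B = 77.5/204.9 = 0.378233, K_C = 72.7/204.9 = 0.354807
Let ψ = V/F and solve Σ zᵢ(Kᵢ−1)/(1+ψ(Kᵢ−1)) = 0.
Check two-phase: ΣzᵢKᵢ = 1.4042 > 1 and Σzᵢ/Kᵢ = 1.8295 > 1, so g(0) = 0.4042 > 0 and g(1) = -0.8295 < 0.
Iterate (Newton) starting at ψ = 0.5:
  ψ = 0.5000: g = -0.19475, g' = -0.9389 → ψ = 0.2926
  ψ = 0.2926: g = 0.00466, g' = -1.0279 → ψ = 0.2971
Converged at ψ = 0.2971.

ψ = 0.2971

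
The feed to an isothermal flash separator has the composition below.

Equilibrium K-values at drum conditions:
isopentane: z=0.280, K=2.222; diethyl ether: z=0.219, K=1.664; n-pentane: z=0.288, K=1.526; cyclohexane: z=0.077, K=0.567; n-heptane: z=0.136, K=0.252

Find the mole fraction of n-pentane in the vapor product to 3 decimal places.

Rachford–Rice: g(β) = Σ zᵢ(Kᵢ−1)/(1+β(Kᵢ−1)) = 0.
g(0) = ΣzᵢKᵢ − 1 = 0.504 and g(1) = 1 − Σzᵢ/Kᵢ = -0.122, so a root lies in (0, 1).
Newton–Raphson from β = 0.5:
  β = 0.500: g = 0.2364, g' = -0.483 → β = 0.989
  β = 0.989: g = -0.1074, g' = -1.326 → β = 0.908
  β = 0.908: g = -0.0169, g' = -0.948 → β = 0.890
Converged at β = 0.890.
Compositions from xᵢ = zᵢ/(1+β(Kᵢ−1)), yᵢ = Kᵢxᵢ:
  isopentane: x = 0.134, y = 0.298
  diethyl ether: x = 0.138, y = 0.229
  n-pentane: x = 0.196, y = 0.299
  cyclohexane: x = 0.125, y = 0.071
  n-heptane: x = 0.407, y = 0.103

y_n-pentane = 0.299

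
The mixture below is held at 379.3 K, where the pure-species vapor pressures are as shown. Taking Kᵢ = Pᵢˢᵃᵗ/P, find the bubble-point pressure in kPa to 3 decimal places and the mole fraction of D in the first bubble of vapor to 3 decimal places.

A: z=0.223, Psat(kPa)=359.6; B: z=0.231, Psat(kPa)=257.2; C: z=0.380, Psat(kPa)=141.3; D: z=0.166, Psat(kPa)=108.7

Pbub = 211.342 kPa, y_D = 0.085

At the bubble point ψ → 0, so ΣzᵢKᵢ = 1 with Kᵢ = Pᵢˢᵃᵗ/P ⇒ P = ΣzᵢPᵢˢᵃᵗ.
P = 0.223·359.6 + 0.231·257.2 + 0.380·141.3 + 0.166·108.7 = 211.342 kPa
yᵢ = zᵢPᵢˢᵃᵗ/P ⇒ y_D = 0.166·108.7/211.342 = 0.085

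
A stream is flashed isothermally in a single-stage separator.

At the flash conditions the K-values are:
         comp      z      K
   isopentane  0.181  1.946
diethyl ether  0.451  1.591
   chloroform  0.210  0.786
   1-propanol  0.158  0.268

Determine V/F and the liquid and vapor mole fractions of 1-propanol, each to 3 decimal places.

V/F = 0.703, x_1-propanol = 0.325, y_1-propanol = 0.087

Newton iteration, V/F⁰ = 0.5:
  V/F = 0.500: g = 0.0892, g' = -0.391 → V/F = 0.728
  V/F = 0.728: g = -0.0131, g' = -0.535 → V/F = 0.704
  V/F = 0.704: g = -0.0003, g' = -0.510 → V/F = 0.703
Converged at V/F = 0.703.
Compositions from xᵢ = zᵢ/(1+V/F(Kᵢ−1)), yᵢ = Kᵢxᵢ:
  isopentane: x = 0.109, y = 0.212
  diethyl ether: x = 0.319, y = 0.507
  chloroform: x = 0.247, y = 0.194
  1-propanol: x = 0.325, y = 0.087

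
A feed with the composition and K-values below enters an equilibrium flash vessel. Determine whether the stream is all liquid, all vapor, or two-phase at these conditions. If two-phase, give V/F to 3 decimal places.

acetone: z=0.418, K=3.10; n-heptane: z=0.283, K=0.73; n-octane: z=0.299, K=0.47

two-phase, V/F = 0.717

ΣzᵢKᵢ = 1.643; Σzᵢ/Kᵢ = 1.159.
Both exceed 1, so a two-phase solution exists.
Rachford–Rice: g(ψ) = Σ zᵢ(Kᵢ−1)/(1+ψ(Kᵢ−1)) = 0.
Newton iteration, ψ⁰ = 0.5:
  ψ = 0.500: g = 0.1243, g' = -0.622 → ψ = 0.700
  ψ = 0.700: g = 0.0093, g' = -0.546 → ψ = 0.717
Converged at ψ = 0.717.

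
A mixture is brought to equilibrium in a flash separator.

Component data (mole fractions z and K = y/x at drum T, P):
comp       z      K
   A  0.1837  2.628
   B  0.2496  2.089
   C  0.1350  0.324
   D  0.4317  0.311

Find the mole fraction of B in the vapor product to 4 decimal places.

Newton iteration, V/F⁰ = 0.56:
  V/F = 0.5600: g = -0.30587, g' = -0.9505 → V/F = 0.2382
  V/F = 0.2382: g = -0.03329, g' = -0.8204 → V/F = 0.1976
  V/F = 0.1976: g = 0.00029, g' = -0.8360 → V/F = 0.1980
Converged at V/F = 0.1980.
Compositions from xᵢ = zᵢ/(1+V/F(Kᵢ−1)), yᵢ = Kᵢxᵢ:
  A: x = 0.1389, y = 0.3651
  B: x = 0.2053, y = 0.4289
  C: x = 0.1559, y = 0.0505
  D: x = 0.4999, y = 0.1555

y_B = 0.4289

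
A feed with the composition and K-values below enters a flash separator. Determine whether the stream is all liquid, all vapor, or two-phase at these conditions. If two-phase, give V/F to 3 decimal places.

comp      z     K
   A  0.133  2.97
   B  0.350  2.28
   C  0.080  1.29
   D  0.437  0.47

ΣzᵢKᵢ = 1.502; Σzᵢ/Kᵢ = 1.190.
Both exceed 1, so a two-phase solution exists.
Newton iteration, ψ⁰ = 0.52:
  ψ = 0.520: g = 0.0988, g' = -0.572 → ψ = 0.693
  ψ = 0.693: g = 0.0015, g' = -0.565 → ψ = 0.696
Converged at ψ = 0.696.

two-phase, V/F = 0.696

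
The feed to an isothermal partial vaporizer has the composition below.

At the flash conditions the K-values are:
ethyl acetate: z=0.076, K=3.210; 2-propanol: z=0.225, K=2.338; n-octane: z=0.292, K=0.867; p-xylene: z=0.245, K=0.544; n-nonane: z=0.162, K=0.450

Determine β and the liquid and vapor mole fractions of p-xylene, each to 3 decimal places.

β = 0.385, x_p-xylene = 0.297, y_p-xylene = 0.162

Material balance + equilibrium reduce to Σ zᵢ(Kᵢ−1)/(1+β(Kᵢ−1)) = 0.
g(0) = ΣzᵢKᵢ − 1 = 0.229 and g(1) = 1 − Σzᵢ/Kᵢ = -0.267, so a root lies in (0, 1).
Newton–Raphson from β = 0.47:
  β = 0.470: g = -0.0366, g' = -0.419 → β = 0.383
  β = 0.383: g = 0.0010, g' = -0.444 → β = 0.385
Converged at β = 0.385.
Compositions from xᵢ = zᵢ/(1+β(Kᵢ−1)), yᵢ = Kᵢxᵢ:
  ethyl acetate: x = 0.041, y = 0.132
  2-propanol: x = 0.149, y = 0.347
  n-octane: x = 0.308, y = 0.267
  p-xylene: x = 0.297, y = 0.162
  n-nonane: x = 0.206, y = 0.092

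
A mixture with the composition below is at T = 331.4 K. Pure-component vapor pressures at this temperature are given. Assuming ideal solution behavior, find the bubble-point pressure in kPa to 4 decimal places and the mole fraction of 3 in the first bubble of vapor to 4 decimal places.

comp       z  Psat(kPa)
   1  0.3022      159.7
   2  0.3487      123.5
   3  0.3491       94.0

At the bubble point ψ → 0, so ΣzᵢKᵢ = 1 with Kᵢ = Pᵢˢᵃᵗ/P ⇒ P = ΣzᵢPᵢˢᵃᵗ.
P = 0.3022·159.7 + 0.3487·123.5 + 0.3491·94.0 = 124.1412 kPa
yᵢ = zᵢPᵢˢᵃᵗ/P ⇒ y_3 = 0.3491·94.0/124.1412 = 0.2643

Pbub = 124.1412 kPa, y_3 = 0.2643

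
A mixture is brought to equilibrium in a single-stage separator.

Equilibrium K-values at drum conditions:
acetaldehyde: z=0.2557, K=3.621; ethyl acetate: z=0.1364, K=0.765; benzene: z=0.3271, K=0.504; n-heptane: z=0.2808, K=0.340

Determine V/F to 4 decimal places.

Iterate (Newton) starting at V/F = 0.46:
  V/F = 0.4600: g = -0.20841, g' = -0.7578 → V/F = 0.1850
  V/F = 0.1850: g = 0.02811, g' = -1.0612 → V/F = 0.2115
  V/F = 0.2115: g = 0.00082, g' = -1.0011 → V/F = 0.2123
Converged at V/F = 0.2123.

V/F = 0.2123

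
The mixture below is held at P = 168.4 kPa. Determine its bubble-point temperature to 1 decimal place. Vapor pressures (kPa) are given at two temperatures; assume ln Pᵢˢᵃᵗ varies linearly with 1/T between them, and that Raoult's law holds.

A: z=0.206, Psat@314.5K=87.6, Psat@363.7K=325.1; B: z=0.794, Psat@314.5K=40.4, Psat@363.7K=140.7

Bubble-point temperature: ΣzᵢPᵢˢᵃᵗ(T) = P. Interpolate ln Pᵢˢᵃᵗ = aᵢ + bᵢ/T.
  T = 314.5 K: ΣzᵢPᵢˢᵃᵗ = 50.12 kPa
  T = 363.7 K: ΣzᵢPᵢˢᵃᵗ = 178.69 kPa
  T = 339.1 K: ΣzᵢPᵢˢᵃᵗ = 99.09 kPa
  T = 351.4 K: ΣzᵢPᵢˢᵃᵗ = 134.44 kPa
  T = 357.5 K: ΣzᵢPᵢˢᵃᵗ = 155.19 kPa
  T = 360.6 K: ΣzᵢPᵢˢᵃᵗ = 166.63 kPa
  T = 362.1 K: ΣzᵢPᵢˢᵃᵗ = 172.38 kPa
Interpolating between 360.6 K and 362.1 K gives T ≈ 361.1 K.

T = 361.1 K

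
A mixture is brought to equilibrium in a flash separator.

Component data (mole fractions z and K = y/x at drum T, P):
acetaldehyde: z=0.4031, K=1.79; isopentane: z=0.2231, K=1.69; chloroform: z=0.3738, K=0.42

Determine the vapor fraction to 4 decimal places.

Rachford–Rice: g(ψ) = Σ zᵢ(Kᵢ−1)/(1+ψ(Kᵢ−1)) = 0.
g(0) = ΣzᵢKᵢ − 1 = 0.2556 and g(1) = 1 − Σzᵢ/Kᵢ = -0.2472, so a root lies in (0, 1).
Iterate (Newton) starting at ψ = 0.39:
  ψ = 0.3900: g = 0.08456, g' = -0.4230 → ψ = 0.5899
  ψ = 0.5899: g = -0.00294, g' = -0.4613 → ψ = 0.5835
Converged at ψ = 0.5835.

ψ = 0.5835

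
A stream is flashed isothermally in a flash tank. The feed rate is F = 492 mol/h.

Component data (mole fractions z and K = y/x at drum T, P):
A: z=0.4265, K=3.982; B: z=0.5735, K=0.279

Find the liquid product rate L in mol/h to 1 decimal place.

L = 295.6 mol/h

Rachford–Rice: g(β) = Σ zᵢ(Kᵢ−1)/(1+β(Kᵢ−1)) = 0.
g(0) = ΣzᵢKᵢ − 1 = 0.8583 and g(1) = 1 − Σzᵢ/Kᵢ = -1.1627, so a root lies in (0, 1).
Newton iteration, β⁰ = 0.42:
  β = 0.4200: g = -0.02845, g' = -1.3609 → β = 0.3991
  β = 0.3991: g = 0.00017, g' = -1.3784 → β = 0.3992
Converged at β = 0.3992.
Then V = β·F = 0.3992·492 = 196.4 mol/h and L = F − V = 295.6 mol/h.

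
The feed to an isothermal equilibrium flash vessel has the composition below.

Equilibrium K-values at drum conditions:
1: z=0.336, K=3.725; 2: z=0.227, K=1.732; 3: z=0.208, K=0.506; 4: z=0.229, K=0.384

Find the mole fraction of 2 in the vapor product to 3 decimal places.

Rachford–Rice: g(β) = Σ zᵢ(Kᵢ−1)/(1+β(Kᵢ−1)) = 0.
Feasibility: ΣzᵢKᵢ = 1.838, Σzᵢ/Kᵢ = 1.229 — both > 1, two phases present.
Newton–Raphson from β = 0.47:
  β = 0.470: g = 0.1927, g' = -0.805 → β = 0.709
  β = 0.709: g = 0.0128, g' = -0.737 → β = 0.727
Converged at β = 0.727.
Compositions from xᵢ = zᵢ/(1+β(Kᵢ−1)), yᵢ = Kᵢxᵢ:
  1: x = 0.113, y = 0.420
  2: x = 0.148, y = 0.257
  3: x = 0.324, y = 0.164
  4: x = 0.415, y = 0.159

y_2 = 0.257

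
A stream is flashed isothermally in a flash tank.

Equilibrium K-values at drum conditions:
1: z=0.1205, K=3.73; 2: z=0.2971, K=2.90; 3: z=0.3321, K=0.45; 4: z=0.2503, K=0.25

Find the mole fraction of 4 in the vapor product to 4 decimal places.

Newton–Raphson from β = 0.52:
  β = 0.5200: g = -0.14366, g' = -1.0002 → β = 0.3764
  β = 0.3764: g = -0.00051, g' = -1.0162 → β = 0.3759
Converged at β = 0.3759.
Compositions from xᵢ = zᵢ/(1+β(Kᵢ−1)), yᵢ = Kᵢxᵢ:
  1: x = 0.0595, y = 0.2218
  2: x = 0.1733, y = 0.5026
  3: x = 0.4186, y = 0.1884
  4: x = 0.3486, y = 0.0871

y_4 = 0.0871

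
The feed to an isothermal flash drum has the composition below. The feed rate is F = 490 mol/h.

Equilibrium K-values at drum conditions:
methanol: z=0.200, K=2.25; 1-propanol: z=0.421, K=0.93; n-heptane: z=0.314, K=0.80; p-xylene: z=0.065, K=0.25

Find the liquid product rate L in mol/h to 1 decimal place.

Newton–Raphson from ψ = 0.6:
  ψ = 0.600: g = -0.0479, g' = -0.241 → ψ = 0.402
  ψ = 0.402: g = -0.0019, g' = -0.230 → ψ = 0.393
Converged at ψ = 0.393.
Then V = ψ·F = 0.3933·490 = 192.7 mol/h and L = F − V = 297.3 mol/h.

L = 297.3 mol/h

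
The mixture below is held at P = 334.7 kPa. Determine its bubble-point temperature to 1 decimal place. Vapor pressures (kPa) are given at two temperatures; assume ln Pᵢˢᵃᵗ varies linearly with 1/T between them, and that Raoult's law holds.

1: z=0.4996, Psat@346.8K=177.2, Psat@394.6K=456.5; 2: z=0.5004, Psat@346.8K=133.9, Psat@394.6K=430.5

T = 380.6 K

Bubble-point temperature: ΣzᵢPᵢˢᵃᵗ(T) = P. Interpolate ln Pᵢˢᵃᵗ = aᵢ + bᵢ/T.
  T = 346.8 K: ΣzᵢPᵢˢᵃᵗ = 155.53 kPa
  T = 394.6 K: ΣzᵢPᵢˢᵃᵗ = 443.49 kPa
  T = 370.7 K: ΣzᵢPᵢˢᵃᵗ = 271.25 kPa
  T = 382.6 K: ΣzᵢPᵢˢᵃᵗ = 349.03 kPa
  T = 376.6 K: ΣzᵢPᵢˢᵃᵗ = 307.95 kPa
  T = 379.6 K: ΣzᵢPᵢˢᵃᵗ = 328.00 kPa
  T = 381.1 K: ΣzᵢPᵢˢᵃᵗ = 338.39 kPa
Interpolating between 379.6 K and 381.1 K gives T ≈ 380.6 K.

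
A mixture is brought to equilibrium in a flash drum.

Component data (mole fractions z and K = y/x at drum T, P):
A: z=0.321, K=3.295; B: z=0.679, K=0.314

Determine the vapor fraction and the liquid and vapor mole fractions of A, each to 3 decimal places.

ψ = 0.172, x_A = 0.230, y_A = 0.758

Material balance + equilibrium reduce to Σ zᵢ(Kᵢ−1)/(1+ψ(Kᵢ−1)) = 0.
Check two-phase: ΣzᵢKᵢ = 1.271 > 1 and Σzᵢ/Kᵢ = 2.260 > 1, so g(0) = 0.271 > 0 and g(1) = -1.260 < 0.
Binary case is linear: z₁(K₁−1)(1+ψ(K₂−1)) + z₂(K₂−1)(1+ψ(K₁−1)) = 0
⇒ ψ = [z₁(K₁−1)+z₂(K₂−1)] / [−(K₁−1)(K₂−1)] = 0.2709/1.5744 = 0.172
Compositions from xᵢ = zᵢ/(1+ψ(Kᵢ−1)), yᵢ = Kᵢxᵢ:
  A: x = 0.230, y = 0.758
  B: x = 0.770, y = 0.242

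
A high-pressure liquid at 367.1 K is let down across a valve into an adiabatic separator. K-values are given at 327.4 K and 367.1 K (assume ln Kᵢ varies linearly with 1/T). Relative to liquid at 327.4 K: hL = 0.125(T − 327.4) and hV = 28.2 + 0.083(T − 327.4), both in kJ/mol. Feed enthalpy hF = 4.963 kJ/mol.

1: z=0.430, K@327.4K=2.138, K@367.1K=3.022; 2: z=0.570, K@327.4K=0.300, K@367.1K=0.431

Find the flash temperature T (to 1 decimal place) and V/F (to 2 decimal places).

T = 331.4 K, V/F = 0.16

Adiabatic flash: solve Rachford–Rice at each trial T, then check hF = ψ·hV(T) + (1−ψ)·hL(T).
  T = 327.4 K: K = (2.138, 0.300), RR gives ψ = 0.113, H_out = 3.198 kJ/mol
  T = 367.1 K: K = (3.022, 0.431), RR gives ψ = 0.474, H_out = 17.534 kJ/mol
  T = 347.2 K: K = (2.566, 0.363), RR gives ψ = 0.311, H_out = 10.993 kJ/mol
  T = 337.3 K: K = (2.349, 0.331), RR gives ψ = 0.220, H_out = 7.352 kJ/mol
  T = 332.4 K: K = (2.243, 0.316), RR gives ψ = 0.170, H_out = 5.377 kJ/mol
  T = 329.9 K: K = (2.190, 0.308), RR gives ψ = 0.142, H_out = 4.311 kJ/mol
  T = 331.1 K: K = (2.216, 0.311), RR gives ψ = 0.156, H_out = 4.829 kJ/mol
Linear interpolation between T = 331.1 (H_out = 4.829) and T = 332.4 (H_out = 5.377) on hF = 4.963 gives T ≈ 331.4 K, at which ψ = 0.16.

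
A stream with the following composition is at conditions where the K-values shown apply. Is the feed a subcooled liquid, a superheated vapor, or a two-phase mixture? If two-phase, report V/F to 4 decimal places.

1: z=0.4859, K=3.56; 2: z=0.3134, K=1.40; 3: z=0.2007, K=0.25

ΣzᵢKᵢ = 2.2187; Σzᵢ/Kᵢ = 1.1631.
Both exceed 1, so a two-phase solution exists.
Let ψ = V/F and solve Σ zᵢ(Kᵢ−1)/(1+ψ(Kᵢ−1)) = 0.
Iterate (Newton) starting at ψ = 0.32:
  ψ = 0.3200: g = 0.59684, g' = -1.1971 → ψ = 0.8186
  ψ = 0.8186: g = 0.10637, g' = -1.1182 → ψ = 0.9137
  ψ = 0.9137: g = -0.01395, g' = -1.4523 → ψ = 0.9041
  ψ = 0.9041: g = -0.00022, g' = -1.4063 → ψ = 0.9039
Converged at ψ = 0.9039.

two-phase, V/F = 0.9039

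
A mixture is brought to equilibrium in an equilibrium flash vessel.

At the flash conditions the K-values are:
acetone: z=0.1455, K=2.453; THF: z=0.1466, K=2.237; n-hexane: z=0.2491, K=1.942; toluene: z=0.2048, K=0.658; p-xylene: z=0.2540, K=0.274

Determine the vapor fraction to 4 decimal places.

Newton–Raphson from ψ = 0.58:
  ψ = 0.5800: g = -0.03384, g' = -0.6957 → ψ = 0.5314
  ψ = 0.5314: g = -0.00071, g' = -0.6683 → ψ = 0.5303
Converged at ψ = 0.5303.

ψ = 0.5303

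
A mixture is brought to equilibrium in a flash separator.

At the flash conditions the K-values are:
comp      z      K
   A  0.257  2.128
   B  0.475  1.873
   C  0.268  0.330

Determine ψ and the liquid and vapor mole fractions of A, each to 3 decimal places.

Material balance + equilibrium reduce to Σ zᵢ(Kᵢ−1)/(1+ψ(Kᵢ−1)) = 0.
Feasibility: ΣzᵢKᵢ = 1.525, Σzᵢ/Kᵢ = 1.186 — both > 1, two phases present.
Newton iteration, ψ⁰ = 0.5:
  ψ = 0.500: g = 0.2040, g' = -0.581 → ψ = 0.851
  ψ = 0.851: g = -0.0319, g' = -0.856 → ψ = 0.814
  ψ = 0.814: g = -0.0012, g' = -0.794 → ψ = 0.812
Converged at ψ = 0.812.
Compositions from xᵢ = zᵢ/(1+ψ(Kᵢ−1)), yᵢ = Kᵢxᵢ:
  A: x = 0.134, y = 0.285
  B: x = 0.278, y = 0.521
  C: x = 0.588, y = 0.194

ψ = 0.812, x_A = 0.134, y_A = 0.285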